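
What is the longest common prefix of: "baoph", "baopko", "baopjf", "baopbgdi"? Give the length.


Words: baoph, baopko, baopjf, baopbgdi
  Position 0: all 'b' => match
  Position 1: all 'a' => match
  Position 2: all 'o' => match
  Position 3: all 'p' => match
  Position 4: ('h', 'k', 'j', 'b') => mismatch, stop
LCP = "baop" (length 4)

4


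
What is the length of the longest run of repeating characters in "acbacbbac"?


Input: "acbacbbac"
Scanning for longest run:
  Position 1 ('c'): new char, reset run to 1
  Position 2 ('b'): new char, reset run to 1
  Position 3 ('a'): new char, reset run to 1
  Position 4 ('c'): new char, reset run to 1
  Position 5 ('b'): new char, reset run to 1
  Position 6 ('b'): continues run of 'b', length=2
  Position 7 ('a'): new char, reset run to 1
  Position 8 ('c'): new char, reset run to 1
Longest run: 'b' with length 2

2


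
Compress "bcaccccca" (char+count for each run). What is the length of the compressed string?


Input: bcaccccca
Runs:
  'b' x 1 => "b1"
  'c' x 1 => "c1"
  'a' x 1 => "a1"
  'c' x 5 => "c5"
  'a' x 1 => "a1"
Compressed: "b1c1a1c5a1"
Compressed length: 10

10


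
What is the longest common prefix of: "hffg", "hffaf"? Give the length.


Words: hffg, hffaf
  Position 0: all 'h' => match
  Position 1: all 'f' => match
  Position 2: all 'f' => match
  Position 3: ('g', 'a') => mismatch, stop
LCP = "hff" (length 3)

3


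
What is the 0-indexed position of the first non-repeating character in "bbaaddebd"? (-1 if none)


Input: bbaaddebd
Character frequencies:
  'a': 2
  'b': 3
  'd': 3
  'e': 1
Scanning left to right for freq == 1:
  Position 0 ('b'): freq=3, skip
  Position 1 ('b'): freq=3, skip
  Position 2 ('a'): freq=2, skip
  Position 3 ('a'): freq=2, skip
  Position 4 ('d'): freq=3, skip
  Position 5 ('d'): freq=3, skip
  Position 6 ('e'): unique! => answer = 6

6


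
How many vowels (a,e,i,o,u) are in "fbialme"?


Input: fbialme
Checking each character:
  'f' at position 0: consonant
  'b' at position 1: consonant
  'i' at position 2: vowel (running total: 1)
  'a' at position 3: vowel (running total: 2)
  'l' at position 4: consonant
  'm' at position 5: consonant
  'e' at position 6: vowel (running total: 3)
Total vowels: 3

3


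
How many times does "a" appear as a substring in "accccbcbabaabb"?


Searching for "a" in "accccbcbabaabb"
Scanning each position:
  Position 0: "a" => MATCH
  Position 1: "c" => no
  Position 2: "c" => no
  Position 3: "c" => no
  Position 4: "c" => no
  Position 5: "b" => no
  Position 6: "c" => no
  Position 7: "b" => no
  Position 8: "a" => MATCH
  Position 9: "b" => no
  Position 10: "a" => MATCH
  Position 11: "a" => MATCH
  Position 12: "b" => no
  Position 13: "b" => no
Total occurrences: 4

4


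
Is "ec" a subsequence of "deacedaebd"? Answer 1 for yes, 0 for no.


Check if "ec" is a subsequence of "deacedaebd"
Greedy scan:
  Position 0 ('d'): no match needed
  Position 1 ('e'): matches sub[0] = 'e'
  Position 2 ('a'): no match needed
  Position 3 ('c'): matches sub[1] = 'c'
  Position 4 ('e'): no match needed
  Position 5 ('d'): no match needed
  Position 6 ('a'): no match needed
  Position 7 ('e'): no match needed
  Position 8 ('b'): no match needed
  Position 9 ('d'): no match needed
All 2 characters matched => is a subsequence

1


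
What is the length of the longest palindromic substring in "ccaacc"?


Input: "ccaacc"
Checking substrings for palindromes:
  [0:6] "ccaacc" (len 6) => palindrome
  [1:5] "caac" (len 4) => palindrome
  [0:2] "cc" (len 2) => palindrome
  [2:4] "aa" (len 2) => palindrome
  [4:6] "cc" (len 2) => palindrome
Longest palindromic substring: "ccaacc" with length 6

6


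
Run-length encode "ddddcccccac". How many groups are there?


Input: ddddcccccac
Scanning for consecutive runs:
  Group 1: 'd' x 4 (positions 0-3)
  Group 2: 'c' x 5 (positions 4-8)
  Group 3: 'a' x 1 (positions 9-9)
  Group 4: 'c' x 1 (positions 10-10)
Total groups: 4

4


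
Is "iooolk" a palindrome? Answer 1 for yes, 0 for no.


Input: iooolk
Reversed: kloooi
  Compare pos 0 ('i') with pos 5 ('k'): MISMATCH
  Compare pos 1 ('o') with pos 4 ('l'): MISMATCH
  Compare pos 2 ('o') with pos 3 ('o'): match
Result: not a palindrome

0


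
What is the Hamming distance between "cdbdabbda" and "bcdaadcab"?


Comparing "cdbdabbda" and "bcdaadcab" position by position:
  Position 0: 'c' vs 'b' => differ
  Position 1: 'd' vs 'c' => differ
  Position 2: 'b' vs 'd' => differ
  Position 3: 'd' vs 'a' => differ
  Position 4: 'a' vs 'a' => same
  Position 5: 'b' vs 'd' => differ
  Position 6: 'b' vs 'c' => differ
  Position 7: 'd' vs 'a' => differ
  Position 8: 'a' vs 'b' => differ
Total differences (Hamming distance): 8

8


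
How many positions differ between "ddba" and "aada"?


Comparing "ddba" and "aada" position by position:
  Position 0: 'd' vs 'a' => DIFFER
  Position 1: 'd' vs 'a' => DIFFER
  Position 2: 'b' vs 'd' => DIFFER
  Position 3: 'a' vs 'a' => same
Positions that differ: 3

3


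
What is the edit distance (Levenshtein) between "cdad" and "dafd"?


Computing edit distance: "cdad" -> "dafd"
DP table:
           d    a    f    d
      0    1    2    3    4
  c   1    1    2    3    4
  d   2    1    2    3    3
  a   3    2    1    2    3
  d   4    3    2    2    2
Edit distance = dp[4][4] = 2

2


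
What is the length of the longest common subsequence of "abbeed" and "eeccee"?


LCS of "abbeed" and "eeccee"
DP table:
           e    e    c    c    e    e
      0    0    0    0    0    0    0
  a   0    0    0    0    0    0    0
  b   0    0    0    0    0    0    0
  b   0    0    0    0    0    0    0
  e   0    1    1    1    1    1    1
  e   0    1    2    2    2    2    2
  d   0    1    2    2    2    2    2
LCS length = dp[6][6] = 2

2


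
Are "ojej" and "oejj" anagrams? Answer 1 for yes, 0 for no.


Strings: "ojej", "oejj"
Sorted first:  ejjo
Sorted second: ejjo
Sorted forms match => anagrams

1


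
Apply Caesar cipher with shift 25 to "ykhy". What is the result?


Caesar cipher: shift "ykhy" by 25
  'y' (pos 24) + 25 = pos 23 = 'x'
  'k' (pos 10) + 25 = pos 9 = 'j'
  'h' (pos 7) + 25 = pos 6 = 'g'
  'y' (pos 24) + 25 = pos 23 = 'x'
Result: xjgx

xjgx


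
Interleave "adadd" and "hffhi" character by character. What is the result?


Interleaving "adadd" and "hffhi":
  Position 0: 'a' from first, 'h' from second => "ah"
  Position 1: 'd' from first, 'f' from second => "df"
  Position 2: 'a' from first, 'f' from second => "af"
  Position 3: 'd' from first, 'h' from second => "dh"
  Position 4: 'd' from first, 'i' from second => "di"
Result: ahdfafdhdi

ahdfafdhdi


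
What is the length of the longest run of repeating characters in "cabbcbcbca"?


Input: "cabbcbcbca"
Scanning for longest run:
  Position 1 ('a'): new char, reset run to 1
  Position 2 ('b'): new char, reset run to 1
  Position 3 ('b'): continues run of 'b', length=2
  Position 4 ('c'): new char, reset run to 1
  Position 5 ('b'): new char, reset run to 1
  Position 6 ('c'): new char, reset run to 1
  Position 7 ('b'): new char, reset run to 1
  Position 8 ('c'): new char, reset run to 1
  Position 9 ('a'): new char, reset run to 1
Longest run: 'b' with length 2

2


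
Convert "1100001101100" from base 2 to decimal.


Input: "1100001101100" in base 2
Positional expansion:
  Digit '1' (value 1) x 2^12 = 4096
  Digit '1' (value 1) x 2^11 = 2048
  Digit '0' (value 0) x 2^10 = 0
  Digit '0' (value 0) x 2^9 = 0
  Digit '0' (value 0) x 2^8 = 0
  Digit '0' (value 0) x 2^7 = 0
  Digit '1' (value 1) x 2^6 = 64
  Digit '1' (value 1) x 2^5 = 32
  Digit '0' (value 0) x 2^4 = 0
  Digit '1' (value 1) x 2^3 = 8
  Digit '1' (value 1) x 2^2 = 4
  Digit '0' (value 0) x 2^1 = 0
  Digit '0' (value 0) x 2^0 = 0
Sum = 6252

6252


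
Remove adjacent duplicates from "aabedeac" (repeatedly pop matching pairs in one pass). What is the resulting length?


Input: aabedeac
Stack-based adjacent duplicate removal:
  Read 'a': push. Stack: a
  Read 'a': matches stack top 'a' => pop. Stack: (empty)
  Read 'b': push. Stack: b
  Read 'e': push. Stack: be
  Read 'd': push. Stack: bed
  Read 'e': push. Stack: bede
  Read 'a': push. Stack: bedea
  Read 'c': push. Stack: bedeac
Final stack: "bedeac" (length 6)

6


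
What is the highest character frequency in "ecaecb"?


Input: ecaecb
Character counts:
  'a': 1
  'b': 1
  'c': 2
  'e': 2
Maximum frequency: 2

2


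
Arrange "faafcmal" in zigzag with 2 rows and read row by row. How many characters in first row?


Zigzag "faafcmal" into 2 rows:
Placing characters:
  'f' => row 0
  'a' => row 1
  'a' => row 0
  'f' => row 1
  'c' => row 0
  'm' => row 1
  'a' => row 0
  'l' => row 1
Rows:
  Row 0: "faca"
  Row 1: "afml"
First row length: 4

4


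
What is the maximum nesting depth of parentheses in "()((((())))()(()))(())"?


Input: "()((((())))()(()))(())"
Tracking depth:
  Position 0 '(': depth becomes 1
  Position 1 ')': depth becomes 0
  Position 2 '(': depth becomes 1
  Position 3 '(': depth becomes 2
  Position 4 '(': depth becomes 3
  Position 5 '(': depth becomes 4
  Position 6 '(': depth becomes 5
  Position 7 ')': depth becomes 4
  Position 8 ')': depth becomes 3
  Position 9 ')': depth becomes 2
  Position 10 ')': depth becomes 1
  Position 11 '(': depth becomes 2
  Position 12 ')': depth becomes 1
  Position 13 '(': depth becomes 2
  Position 14 '(': depth becomes 3
  Position 15 ')': depth becomes 2
  Position 16 ')': depth becomes 1
  Position 17 ')': depth becomes 0
  Position 18 '(': depth becomes 1
  Position 19 '(': depth becomes 2
  Position 20 ')': depth becomes 1
  Position 21 ')': depth becomes 0
Maximum depth reached: 5

5


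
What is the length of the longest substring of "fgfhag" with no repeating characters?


Input: "fgfhag"
Sliding window (track last position of each char):
  Position 0 ('f'): window [0,0] length 1 -- new best
  Position 1 ('g'): window [0,1] length 2 -- new best
  Position 2 ('f'): repeat (last at 0), move window start to 1
  Position 2 ('f'): window [1,2] length 2
  Position 3 ('h'): window [1,3] length 3 -- new best
  Position 4 ('a'): window [1,4] length 4 -- new best
  Position 5 ('g'): repeat (last at 1), move window start to 2
  Position 5 ('g'): window [2,5] length 4
Longest substring with no repeats: "gfha" with length 4

4


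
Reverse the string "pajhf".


Input: pajhf
Reading characters right to left:
  Position 4: 'f'
  Position 3: 'h'
  Position 2: 'j'
  Position 1: 'a'
  Position 0: 'p'
Reversed: fhjap

fhjap


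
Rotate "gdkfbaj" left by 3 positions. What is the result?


Input: "gdkfbaj", rotate left by 3
First 3 characters: "gdk"
Remaining characters: "fbaj"
Concatenate remaining + first: "fbaj" + "gdk" = "fbajgdk"

fbajgdk


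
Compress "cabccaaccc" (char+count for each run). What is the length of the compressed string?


Input: cabccaaccc
Runs:
  'c' x 1 => "c1"
  'a' x 1 => "a1"
  'b' x 1 => "b1"
  'c' x 2 => "c2"
  'a' x 2 => "a2"
  'c' x 3 => "c3"
Compressed: "c1a1b1c2a2c3"
Compressed length: 12

12


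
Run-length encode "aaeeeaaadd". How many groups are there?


Input: aaeeeaaadd
Scanning for consecutive runs:
  Group 1: 'a' x 2 (positions 0-1)
  Group 2: 'e' x 3 (positions 2-4)
  Group 3: 'a' x 3 (positions 5-7)
  Group 4: 'd' x 2 (positions 8-9)
Total groups: 4

4


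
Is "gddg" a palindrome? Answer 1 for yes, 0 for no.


Input: gddg
Reversed: gddg
  Compare pos 0 ('g') with pos 3 ('g'): match
  Compare pos 1 ('d') with pos 2 ('d'): match
Result: palindrome

1


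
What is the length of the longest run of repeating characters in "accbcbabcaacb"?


Input: "accbcbabcaacb"
Scanning for longest run:
  Position 1 ('c'): new char, reset run to 1
  Position 2 ('c'): continues run of 'c', length=2
  Position 3 ('b'): new char, reset run to 1
  Position 4 ('c'): new char, reset run to 1
  Position 5 ('b'): new char, reset run to 1
  Position 6 ('a'): new char, reset run to 1
  Position 7 ('b'): new char, reset run to 1
  Position 8 ('c'): new char, reset run to 1
  Position 9 ('a'): new char, reset run to 1
  Position 10 ('a'): continues run of 'a', length=2
  Position 11 ('c'): new char, reset run to 1
  Position 12 ('b'): new char, reset run to 1
Longest run: 'c' with length 2

2


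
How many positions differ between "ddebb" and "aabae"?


Comparing "ddebb" and "aabae" position by position:
  Position 0: 'd' vs 'a' => DIFFER
  Position 1: 'd' vs 'a' => DIFFER
  Position 2: 'e' vs 'b' => DIFFER
  Position 3: 'b' vs 'a' => DIFFER
  Position 4: 'b' vs 'e' => DIFFER
Positions that differ: 5

5


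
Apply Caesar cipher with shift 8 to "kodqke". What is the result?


Caesar cipher: shift "kodqke" by 8
  'k' (pos 10) + 8 = pos 18 = 's'
  'o' (pos 14) + 8 = pos 22 = 'w'
  'd' (pos 3) + 8 = pos 11 = 'l'
  'q' (pos 16) + 8 = pos 24 = 'y'
  'k' (pos 10) + 8 = pos 18 = 's'
  'e' (pos 4) + 8 = pos 12 = 'm'
Result: swlysm

swlysm


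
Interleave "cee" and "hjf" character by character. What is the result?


Interleaving "cee" and "hjf":
  Position 0: 'c' from first, 'h' from second => "ch"
  Position 1: 'e' from first, 'j' from second => "ej"
  Position 2: 'e' from first, 'f' from second => "ef"
Result: chejef

chejef


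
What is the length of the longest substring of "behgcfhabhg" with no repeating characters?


Input: "behgcfhabhg"
Sliding window (track last position of each char):
  Position 0 ('b'): window [0,0] length 1 -- new best
  Position 1 ('e'): window [0,1] length 2 -- new best
  Position 2 ('h'): window [0,2] length 3 -- new best
  Position 3 ('g'): window [0,3] length 4 -- new best
  Position 4 ('c'): window [0,4] length 5 -- new best
  Position 5 ('f'): window [0,5] length 6 -- new best
  Position 6 ('h'): repeat (last at 2), move window start to 3
  Position 6 ('h'): window [3,6] length 4
  Position 7 ('a'): window [3,7] length 5
  Position 8 ('b'): window [3,8] length 6
  Position 9 ('h'): repeat (last at 6), move window start to 7
  Position 9 ('h'): window [7,9] length 3
  Position 10 ('g'): window [7,10] length 4
Longest substring with no repeats: "behgcf" with length 6

6


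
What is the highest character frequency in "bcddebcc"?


Input: bcddebcc
Character counts:
  'b': 2
  'c': 3
  'd': 2
  'e': 1
Maximum frequency: 3

3


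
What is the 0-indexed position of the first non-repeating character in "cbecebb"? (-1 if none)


Input: cbecebb
Character frequencies:
  'b': 3
  'c': 2
  'e': 2
Scanning left to right for freq == 1:
  Position 0 ('c'): freq=2, skip
  Position 1 ('b'): freq=3, skip
  Position 2 ('e'): freq=2, skip
  Position 3 ('c'): freq=2, skip
  Position 4 ('e'): freq=2, skip
  Position 5 ('b'): freq=3, skip
  Position 6 ('b'): freq=3, skip
  No unique character found => answer = -1

-1


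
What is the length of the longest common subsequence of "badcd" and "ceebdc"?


LCS of "badcd" and "ceebdc"
DP table:
           c    e    e    b    d    c
      0    0    0    0    0    0    0
  b   0    0    0    0    1    1    1
  a   0    0    0    0    1    1    1
  d   0    0    0    0    1    2    2
  c   0    1    1    1    1    2    3
  d   0    1    1    1    1    2    3
LCS length = dp[5][6] = 3

3


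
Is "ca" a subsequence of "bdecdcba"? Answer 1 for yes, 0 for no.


Check if "ca" is a subsequence of "bdecdcba"
Greedy scan:
  Position 0 ('b'): no match needed
  Position 1 ('d'): no match needed
  Position 2 ('e'): no match needed
  Position 3 ('c'): matches sub[0] = 'c'
  Position 4 ('d'): no match needed
  Position 5 ('c'): no match needed
  Position 6 ('b'): no match needed
  Position 7 ('a'): matches sub[1] = 'a'
All 2 characters matched => is a subsequence

1


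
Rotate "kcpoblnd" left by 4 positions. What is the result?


Input: "kcpoblnd", rotate left by 4
First 4 characters: "kcpo"
Remaining characters: "blnd"
Concatenate remaining + first: "blnd" + "kcpo" = "blndkcpo"

blndkcpo


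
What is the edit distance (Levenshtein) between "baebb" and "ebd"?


Computing edit distance: "baebb" -> "ebd"
DP table:
           e    b    d
      0    1    2    3
  b   1    1    1    2
  a   2    2    2    2
  e   3    2    3    3
  b   4    3    2    3
  b   5    4    3    3
Edit distance = dp[5][3] = 3

3


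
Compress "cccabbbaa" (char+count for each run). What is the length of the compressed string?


Input: cccabbbaa
Runs:
  'c' x 3 => "c3"
  'a' x 1 => "a1"
  'b' x 3 => "b3"
  'a' x 2 => "a2"
Compressed: "c3a1b3a2"
Compressed length: 8

8


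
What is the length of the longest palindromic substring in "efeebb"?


Input: "efeebb"
Checking substrings for palindromes:
  [0:3] "efe" (len 3) => palindrome
  [2:4] "ee" (len 2) => palindrome
  [4:6] "bb" (len 2) => palindrome
Longest palindromic substring: "efe" with length 3

3


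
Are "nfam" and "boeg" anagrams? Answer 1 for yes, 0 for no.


Strings: "nfam", "boeg"
Sorted first:  afmn
Sorted second: bego
Differ at position 0: 'a' vs 'b' => not anagrams

0


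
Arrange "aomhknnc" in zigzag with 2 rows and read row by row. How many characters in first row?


Zigzag "aomhknnc" into 2 rows:
Placing characters:
  'a' => row 0
  'o' => row 1
  'm' => row 0
  'h' => row 1
  'k' => row 0
  'n' => row 1
  'n' => row 0
  'c' => row 1
Rows:
  Row 0: "amkn"
  Row 1: "ohnc"
First row length: 4

4


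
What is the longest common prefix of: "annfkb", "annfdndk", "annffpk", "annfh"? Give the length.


Words: annfkb, annfdndk, annffpk, annfh
  Position 0: all 'a' => match
  Position 1: all 'n' => match
  Position 2: all 'n' => match
  Position 3: all 'f' => match
  Position 4: ('k', 'd', 'f', 'h') => mismatch, stop
LCP = "annf" (length 4)

4


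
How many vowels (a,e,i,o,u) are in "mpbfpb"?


Input: mpbfpb
Checking each character:
  'm' at position 0: consonant
  'p' at position 1: consonant
  'b' at position 2: consonant
  'f' at position 3: consonant
  'p' at position 4: consonant
  'b' at position 5: consonant
Total vowels: 0

0


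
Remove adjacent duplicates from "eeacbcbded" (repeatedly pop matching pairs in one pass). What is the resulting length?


Input: eeacbcbded
Stack-based adjacent duplicate removal:
  Read 'e': push. Stack: e
  Read 'e': matches stack top 'e' => pop. Stack: (empty)
  Read 'a': push. Stack: a
  Read 'c': push. Stack: ac
  Read 'b': push. Stack: acb
  Read 'c': push. Stack: acbc
  Read 'b': push. Stack: acbcb
  Read 'd': push. Stack: acbcbd
  Read 'e': push. Stack: acbcbde
  Read 'd': push. Stack: acbcbded
Final stack: "acbcbded" (length 8)

8


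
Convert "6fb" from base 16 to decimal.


Input: "6fb" in base 16
Positional expansion:
  Digit '6' (value 6) x 16^2 = 1536
  Digit 'f' (value 15) x 16^1 = 240
  Digit 'b' (value 11) x 16^0 = 11
Sum = 1787

1787


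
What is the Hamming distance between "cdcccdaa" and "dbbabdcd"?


Comparing "cdcccdaa" and "dbbabdcd" position by position:
  Position 0: 'c' vs 'd' => differ
  Position 1: 'd' vs 'b' => differ
  Position 2: 'c' vs 'b' => differ
  Position 3: 'c' vs 'a' => differ
  Position 4: 'c' vs 'b' => differ
  Position 5: 'd' vs 'd' => same
  Position 6: 'a' vs 'c' => differ
  Position 7: 'a' vs 'd' => differ
Total differences (Hamming distance): 7

7


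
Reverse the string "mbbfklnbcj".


Input: mbbfklnbcj
Reading characters right to left:
  Position 9: 'j'
  Position 8: 'c'
  Position 7: 'b'
  Position 6: 'n'
  Position 5: 'l'
  Position 4: 'k'
  Position 3: 'f'
  Position 2: 'b'
  Position 1: 'b'
  Position 0: 'm'
Reversed: jcbnlkfbbm

jcbnlkfbbm


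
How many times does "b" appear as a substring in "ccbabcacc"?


Searching for "b" in "ccbabcacc"
Scanning each position:
  Position 0: "c" => no
  Position 1: "c" => no
  Position 2: "b" => MATCH
  Position 3: "a" => no
  Position 4: "b" => MATCH
  Position 5: "c" => no
  Position 6: "a" => no
  Position 7: "c" => no
  Position 8: "c" => no
Total occurrences: 2

2


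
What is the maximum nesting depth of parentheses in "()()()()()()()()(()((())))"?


Input: "()()()()()()()()(()((())))"
Tracking depth:
  Position 0 '(': depth becomes 1
  Position 1 ')': depth becomes 0
  Position 2 '(': depth becomes 1
  Position 3 ')': depth becomes 0
  Position 4 '(': depth becomes 1
  Position 5 ')': depth becomes 0
  Position 6 '(': depth becomes 1
  Position 7 ')': depth becomes 0
  Position 8 '(': depth becomes 1
  Position 9 ')': depth becomes 0
  Position 10 '(': depth becomes 1
  Position 11 ')': depth becomes 0
  Position 12 '(': depth becomes 1
  Position 13 ')': depth becomes 0
  Position 14 '(': depth becomes 1
  Position 15 ')': depth becomes 0
  Position 16 '(': depth becomes 1
  Position 17 '(': depth becomes 2
  Position 18 ')': depth becomes 1
  Position 19 '(': depth becomes 2
  Position 20 '(': depth becomes 3
  Position 21 '(': depth becomes 4
  Position 22 ')': depth becomes 3
  Position 23 ')': depth becomes 2
  Position 24 ')': depth becomes 1
  Position 25 ')': depth becomes 0
Maximum depth reached: 4

4


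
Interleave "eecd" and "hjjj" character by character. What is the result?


Interleaving "eecd" and "hjjj":
  Position 0: 'e' from first, 'h' from second => "eh"
  Position 1: 'e' from first, 'j' from second => "ej"
  Position 2: 'c' from first, 'j' from second => "cj"
  Position 3: 'd' from first, 'j' from second => "dj"
Result: ehejcjdj

ehejcjdj


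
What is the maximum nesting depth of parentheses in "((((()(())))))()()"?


Input: "((((()(())))))()()"
Tracking depth:
  Position 0 '(': depth becomes 1
  Position 1 '(': depth becomes 2
  Position 2 '(': depth becomes 3
  Position 3 '(': depth becomes 4
  Position 4 '(': depth becomes 5
  Position 5 ')': depth becomes 4
  Position 6 '(': depth becomes 5
  Position 7 '(': depth becomes 6
  Position 8 ')': depth becomes 5
  Position 9 ')': depth becomes 4
  Position 10 ')': depth becomes 3
  Position 11 ')': depth becomes 2
  Position 12 ')': depth becomes 1
  Position 13 ')': depth becomes 0
  Position 14 '(': depth becomes 1
  Position 15 ')': depth becomes 0
  Position 16 '(': depth becomes 1
  Position 17 ')': depth becomes 0
Maximum depth reached: 6

6


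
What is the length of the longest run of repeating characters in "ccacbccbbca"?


Input: "ccacbccbbca"
Scanning for longest run:
  Position 1 ('c'): continues run of 'c', length=2
  Position 2 ('a'): new char, reset run to 1
  Position 3 ('c'): new char, reset run to 1
  Position 4 ('b'): new char, reset run to 1
  Position 5 ('c'): new char, reset run to 1
  Position 6 ('c'): continues run of 'c', length=2
  Position 7 ('b'): new char, reset run to 1
  Position 8 ('b'): continues run of 'b', length=2
  Position 9 ('c'): new char, reset run to 1
  Position 10 ('a'): new char, reset run to 1
Longest run: 'c' with length 2

2


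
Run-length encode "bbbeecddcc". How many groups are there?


Input: bbbeecddcc
Scanning for consecutive runs:
  Group 1: 'b' x 3 (positions 0-2)
  Group 2: 'e' x 2 (positions 3-4)
  Group 3: 'c' x 1 (positions 5-5)
  Group 4: 'd' x 2 (positions 6-7)
  Group 5: 'c' x 2 (positions 8-9)
Total groups: 5

5


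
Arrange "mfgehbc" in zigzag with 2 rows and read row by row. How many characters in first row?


Zigzag "mfgehbc" into 2 rows:
Placing characters:
  'm' => row 0
  'f' => row 1
  'g' => row 0
  'e' => row 1
  'h' => row 0
  'b' => row 1
  'c' => row 0
Rows:
  Row 0: "mghc"
  Row 1: "feb"
First row length: 4

4


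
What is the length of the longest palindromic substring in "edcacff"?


Input: "edcacff"
Checking substrings for palindromes:
  [2:5] "cac" (len 3) => palindrome
  [5:7] "ff" (len 2) => palindrome
Longest palindromic substring: "cac" with length 3

3


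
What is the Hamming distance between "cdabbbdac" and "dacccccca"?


Comparing "cdabbbdac" and "dacccccca" position by position:
  Position 0: 'c' vs 'd' => differ
  Position 1: 'd' vs 'a' => differ
  Position 2: 'a' vs 'c' => differ
  Position 3: 'b' vs 'c' => differ
  Position 4: 'b' vs 'c' => differ
  Position 5: 'b' vs 'c' => differ
  Position 6: 'd' vs 'c' => differ
  Position 7: 'a' vs 'c' => differ
  Position 8: 'c' vs 'a' => differ
Total differences (Hamming distance): 9

9


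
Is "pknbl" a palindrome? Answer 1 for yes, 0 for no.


Input: pknbl
Reversed: lbnkp
  Compare pos 0 ('p') with pos 4 ('l'): MISMATCH
  Compare pos 1 ('k') with pos 3 ('b'): MISMATCH
Result: not a palindrome

0


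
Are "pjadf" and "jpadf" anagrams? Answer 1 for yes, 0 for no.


Strings: "pjadf", "jpadf"
Sorted first:  adfjp
Sorted second: adfjp
Sorted forms match => anagrams

1


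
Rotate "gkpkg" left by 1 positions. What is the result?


Input: "gkpkg", rotate left by 1
First 1 characters: "g"
Remaining characters: "kpkg"
Concatenate remaining + first: "kpkg" + "g" = "kpkgg"

kpkgg


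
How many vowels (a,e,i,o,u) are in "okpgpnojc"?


Input: okpgpnojc
Checking each character:
  'o' at position 0: vowel (running total: 1)
  'k' at position 1: consonant
  'p' at position 2: consonant
  'g' at position 3: consonant
  'p' at position 4: consonant
  'n' at position 5: consonant
  'o' at position 6: vowel (running total: 2)
  'j' at position 7: consonant
  'c' at position 8: consonant
Total vowels: 2

2


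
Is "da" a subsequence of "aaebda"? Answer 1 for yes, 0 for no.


Check if "da" is a subsequence of "aaebda"
Greedy scan:
  Position 0 ('a'): no match needed
  Position 1 ('a'): no match needed
  Position 2 ('e'): no match needed
  Position 3 ('b'): no match needed
  Position 4 ('d'): matches sub[0] = 'd'
  Position 5 ('a'): matches sub[1] = 'a'
All 2 characters matched => is a subsequence

1


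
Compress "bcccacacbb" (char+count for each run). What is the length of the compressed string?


Input: bcccacacbb
Runs:
  'b' x 1 => "b1"
  'c' x 3 => "c3"
  'a' x 1 => "a1"
  'c' x 1 => "c1"
  'a' x 1 => "a1"
  'c' x 1 => "c1"
  'b' x 2 => "b2"
Compressed: "b1c3a1c1a1c1b2"
Compressed length: 14

14


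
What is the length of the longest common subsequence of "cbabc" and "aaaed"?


LCS of "cbabc" and "aaaed"
DP table:
           a    a    a    e    d
      0    0    0    0    0    0
  c   0    0    0    0    0    0
  b   0    0    0    0    0    0
  a   0    1    1    1    1    1
  b   0    1    1    1    1    1
  c   0    1    1    1    1    1
LCS length = dp[5][5] = 1

1


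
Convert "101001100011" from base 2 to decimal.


Input: "101001100011" in base 2
Positional expansion:
  Digit '1' (value 1) x 2^11 = 2048
  Digit '0' (value 0) x 2^10 = 0
  Digit '1' (value 1) x 2^9 = 512
  Digit '0' (value 0) x 2^8 = 0
  Digit '0' (value 0) x 2^7 = 0
  Digit '1' (value 1) x 2^6 = 64
  Digit '1' (value 1) x 2^5 = 32
  Digit '0' (value 0) x 2^4 = 0
  Digit '0' (value 0) x 2^3 = 0
  Digit '0' (value 0) x 2^2 = 0
  Digit '1' (value 1) x 2^1 = 2
  Digit '1' (value 1) x 2^0 = 1
Sum = 2659

2659


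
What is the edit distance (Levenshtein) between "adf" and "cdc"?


Computing edit distance: "adf" -> "cdc"
DP table:
           c    d    c
      0    1    2    3
  a   1    1    2    3
  d   2    2    1    2
  f   3    3    2    2
Edit distance = dp[3][3] = 2

2


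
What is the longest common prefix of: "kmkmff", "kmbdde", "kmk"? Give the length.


Words: kmkmff, kmbdde, kmk
  Position 0: all 'k' => match
  Position 1: all 'm' => match
  Position 2: ('k', 'b', 'k') => mismatch, stop
LCP = "km" (length 2)

2


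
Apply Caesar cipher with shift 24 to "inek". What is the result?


Caesar cipher: shift "inek" by 24
  'i' (pos 8) + 24 = pos 6 = 'g'
  'n' (pos 13) + 24 = pos 11 = 'l'
  'e' (pos 4) + 24 = pos 2 = 'c'
  'k' (pos 10) + 24 = pos 8 = 'i'
Result: glci

glci


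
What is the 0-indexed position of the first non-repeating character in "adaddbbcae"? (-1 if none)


Input: adaddbbcae
Character frequencies:
  'a': 3
  'b': 2
  'c': 1
  'd': 3
  'e': 1
Scanning left to right for freq == 1:
  Position 0 ('a'): freq=3, skip
  Position 1 ('d'): freq=3, skip
  Position 2 ('a'): freq=3, skip
  Position 3 ('d'): freq=3, skip
  Position 4 ('d'): freq=3, skip
  Position 5 ('b'): freq=2, skip
  Position 6 ('b'): freq=2, skip
  Position 7 ('c'): unique! => answer = 7

7


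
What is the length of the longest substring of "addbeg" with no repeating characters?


Input: "addbeg"
Sliding window (track last position of each char):
  Position 0 ('a'): window [0,0] length 1 -- new best
  Position 1 ('d'): window [0,1] length 2 -- new best
  Position 2 ('d'): repeat (last at 1), move window start to 2
  Position 2 ('d'): window [2,2] length 1
  Position 3 ('b'): window [2,3] length 2
  Position 4 ('e'): window [2,4] length 3 -- new best
  Position 5 ('g'): window [2,5] length 4 -- new best
Longest substring with no repeats: "dbeg" with length 4

4


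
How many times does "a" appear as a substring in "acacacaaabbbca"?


Searching for "a" in "acacacaaabbbca"
Scanning each position:
  Position 0: "a" => MATCH
  Position 1: "c" => no
  Position 2: "a" => MATCH
  Position 3: "c" => no
  Position 4: "a" => MATCH
  Position 5: "c" => no
  Position 6: "a" => MATCH
  Position 7: "a" => MATCH
  Position 8: "a" => MATCH
  Position 9: "b" => no
  Position 10: "b" => no
  Position 11: "b" => no
  Position 12: "c" => no
  Position 13: "a" => MATCH
Total occurrences: 7

7


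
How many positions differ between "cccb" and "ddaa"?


Comparing "cccb" and "ddaa" position by position:
  Position 0: 'c' vs 'd' => DIFFER
  Position 1: 'c' vs 'd' => DIFFER
  Position 2: 'c' vs 'a' => DIFFER
  Position 3: 'b' vs 'a' => DIFFER
Positions that differ: 4

4


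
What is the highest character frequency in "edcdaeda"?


Input: edcdaeda
Character counts:
  'a': 2
  'c': 1
  'd': 3
  'e': 2
Maximum frequency: 3

3


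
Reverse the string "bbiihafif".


Input: bbiihafif
Reading characters right to left:
  Position 8: 'f'
  Position 7: 'i'
  Position 6: 'f'
  Position 5: 'a'
  Position 4: 'h'
  Position 3: 'i'
  Position 2: 'i'
  Position 1: 'b'
  Position 0: 'b'
Reversed: fifahiibb

fifahiibb


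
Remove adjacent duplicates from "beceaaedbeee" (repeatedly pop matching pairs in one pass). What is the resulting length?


Input: beceaaedbeee
Stack-based adjacent duplicate removal:
  Read 'b': push. Stack: b
  Read 'e': push. Stack: be
  Read 'c': push. Stack: bec
  Read 'e': push. Stack: bece
  Read 'a': push. Stack: becea
  Read 'a': matches stack top 'a' => pop. Stack: bece
  Read 'e': matches stack top 'e' => pop. Stack: bec
  Read 'd': push. Stack: becd
  Read 'b': push. Stack: becdb
  Read 'e': push. Stack: becdbe
  Read 'e': matches stack top 'e' => pop. Stack: becdb
  Read 'e': push. Stack: becdbe
Final stack: "becdbe" (length 6)

6


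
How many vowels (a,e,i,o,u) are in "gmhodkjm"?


Input: gmhodkjm
Checking each character:
  'g' at position 0: consonant
  'm' at position 1: consonant
  'h' at position 2: consonant
  'o' at position 3: vowel (running total: 1)
  'd' at position 4: consonant
  'k' at position 5: consonant
  'j' at position 6: consonant
  'm' at position 7: consonant
Total vowels: 1

1


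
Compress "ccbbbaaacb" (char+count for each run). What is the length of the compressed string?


Input: ccbbbaaacb
Runs:
  'c' x 2 => "c2"
  'b' x 3 => "b3"
  'a' x 3 => "a3"
  'c' x 1 => "c1"
  'b' x 1 => "b1"
Compressed: "c2b3a3c1b1"
Compressed length: 10

10


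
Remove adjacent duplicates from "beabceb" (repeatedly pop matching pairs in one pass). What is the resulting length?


Input: beabceb
Stack-based adjacent duplicate removal:
  Read 'b': push. Stack: b
  Read 'e': push. Stack: be
  Read 'a': push. Stack: bea
  Read 'b': push. Stack: beab
  Read 'c': push. Stack: beabc
  Read 'e': push. Stack: beabce
  Read 'b': push. Stack: beabceb
Final stack: "beabceb" (length 7)

7


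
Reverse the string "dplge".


Input: dplge
Reading characters right to left:
  Position 4: 'e'
  Position 3: 'g'
  Position 2: 'l'
  Position 1: 'p'
  Position 0: 'd'
Reversed: eglpd

eglpd


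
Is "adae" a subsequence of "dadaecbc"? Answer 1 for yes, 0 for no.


Check if "adae" is a subsequence of "dadaecbc"
Greedy scan:
  Position 0 ('d'): no match needed
  Position 1 ('a'): matches sub[0] = 'a'
  Position 2 ('d'): matches sub[1] = 'd'
  Position 3 ('a'): matches sub[2] = 'a'
  Position 4 ('e'): matches sub[3] = 'e'
  Position 5 ('c'): no match needed
  Position 6 ('b'): no match needed
  Position 7 ('c'): no match needed
All 4 characters matched => is a subsequence

1


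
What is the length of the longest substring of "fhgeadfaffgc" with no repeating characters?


Input: "fhgeadfaffgc"
Sliding window (track last position of each char):
  Position 0 ('f'): window [0,0] length 1 -- new best
  Position 1 ('h'): window [0,1] length 2 -- new best
  Position 2 ('g'): window [0,2] length 3 -- new best
  Position 3 ('e'): window [0,3] length 4 -- new best
  Position 4 ('a'): window [0,4] length 5 -- new best
  Position 5 ('d'): window [0,5] length 6 -- new best
  Position 6 ('f'): repeat (last at 0), move window start to 1
  Position 6 ('f'): window [1,6] length 6
  Position 7 ('a'): repeat (last at 4), move window start to 5
  Position 7 ('a'): window [5,7] length 3
  Position 8 ('f'): repeat (last at 6), move window start to 7
  Position 8 ('f'): window [7,8] length 2
  Position 9 ('f'): repeat (last at 8), move window start to 9
  Position 9 ('f'): window [9,9] length 1
  Position 10 ('g'): window [9,10] length 2
  Position 11 ('c'): window [9,11] length 3
Longest substring with no repeats: "fhgead" with length 6

6


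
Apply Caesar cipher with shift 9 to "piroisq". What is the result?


Caesar cipher: shift "piroisq" by 9
  'p' (pos 15) + 9 = pos 24 = 'y'
  'i' (pos 8) + 9 = pos 17 = 'r'
  'r' (pos 17) + 9 = pos 0 = 'a'
  'o' (pos 14) + 9 = pos 23 = 'x'
  'i' (pos 8) + 9 = pos 17 = 'r'
  's' (pos 18) + 9 = pos 1 = 'b'
  'q' (pos 16) + 9 = pos 25 = 'z'
Result: yraxrbz

yraxrbz


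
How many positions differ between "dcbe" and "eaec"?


Comparing "dcbe" and "eaec" position by position:
  Position 0: 'd' vs 'e' => DIFFER
  Position 1: 'c' vs 'a' => DIFFER
  Position 2: 'b' vs 'e' => DIFFER
  Position 3: 'e' vs 'c' => DIFFER
Positions that differ: 4

4


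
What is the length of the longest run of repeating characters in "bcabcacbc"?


Input: "bcabcacbc"
Scanning for longest run:
  Position 1 ('c'): new char, reset run to 1
  Position 2 ('a'): new char, reset run to 1
  Position 3 ('b'): new char, reset run to 1
  Position 4 ('c'): new char, reset run to 1
  Position 5 ('a'): new char, reset run to 1
  Position 6 ('c'): new char, reset run to 1
  Position 7 ('b'): new char, reset run to 1
  Position 8 ('c'): new char, reset run to 1
Longest run: 'b' with length 1

1


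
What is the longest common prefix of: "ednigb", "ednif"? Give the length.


Words: ednigb, ednif
  Position 0: all 'e' => match
  Position 1: all 'd' => match
  Position 2: all 'n' => match
  Position 3: all 'i' => match
  Position 4: ('g', 'f') => mismatch, stop
LCP = "edni" (length 4)

4


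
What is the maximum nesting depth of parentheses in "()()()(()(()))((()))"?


Input: "()()()(()(()))((()))"
Tracking depth:
  Position 0 '(': depth becomes 1
  Position 1 ')': depth becomes 0
  Position 2 '(': depth becomes 1
  Position 3 ')': depth becomes 0
  Position 4 '(': depth becomes 1
  Position 5 ')': depth becomes 0
  Position 6 '(': depth becomes 1
  Position 7 '(': depth becomes 2
  Position 8 ')': depth becomes 1
  Position 9 '(': depth becomes 2
  Position 10 '(': depth becomes 3
  Position 11 ')': depth becomes 2
  Position 12 ')': depth becomes 1
  Position 13 ')': depth becomes 0
  Position 14 '(': depth becomes 1
  Position 15 '(': depth becomes 2
  Position 16 '(': depth becomes 3
  Position 17 ')': depth becomes 2
  Position 18 ')': depth becomes 1
  Position 19 ')': depth becomes 0
Maximum depth reached: 3

3


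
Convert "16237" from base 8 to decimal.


Input: "16237" in base 8
Positional expansion:
  Digit '1' (value 1) x 8^4 = 4096
  Digit '6' (value 6) x 8^3 = 3072
  Digit '2' (value 2) x 8^2 = 128
  Digit '3' (value 3) x 8^1 = 24
  Digit '7' (value 7) x 8^0 = 7
Sum = 7327

7327


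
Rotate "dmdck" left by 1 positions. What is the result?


Input: "dmdck", rotate left by 1
First 1 characters: "d"
Remaining characters: "mdck"
Concatenate remaining + first: "mdck" + "d" = "mdckd"

mdckd


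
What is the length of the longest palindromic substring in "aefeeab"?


Input: "aefeeab"
Checking substrings for palindromes:
  [1:4] "efe" (len 3) => palindrome
  [3:5] "ee" (len 2) => palindrome
Longest palindromic substring: "efe" with length 3

3


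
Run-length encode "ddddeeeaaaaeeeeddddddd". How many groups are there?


Input: ddddeeeaaaaeeeeddddddd
Scanning for consecutive runs:
  Group 1: 'd' x 4 (positions 0-3)
  Group 2: 'e' x 3 (positions 4-6)
  Group 3: 'a' x 4 (positions 7-10)
  Group 4: 'e' x 4 (positions 11-14)
  Group 5: 'd' x 7 (positions 15-21)
Total groups: 5

5


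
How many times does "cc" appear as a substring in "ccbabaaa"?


Searching for "cc" in "ccbabaaa"
Scanning each position:
  Position 0: "cc" => MATCH
  Position 1: "cb" => no
  Position 2: "ba" => no
  Position 3: "ab" => no
  Position 4: "ba" => no
  Position 5: "aa" => no
  Position 6: "aa" => no
Total occurrences: 1

1


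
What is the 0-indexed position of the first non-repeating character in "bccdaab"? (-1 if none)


Input: bccdaab
Character frequencies:
  'a': 2
  'b': 2
  'c': 2
  'd': 1
Scanning left to right for freq == 1:
  Position 0 ('b'): freq=2, skip
  Position 1 ('c'): freq=2, skip
  Position 2 ('c'): freq=2, skip
  Position 3 ('d'): unique! => answer = 3

3


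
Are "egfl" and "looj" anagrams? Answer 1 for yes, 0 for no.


Strings: "egfl", "looj"
Sorted first:  efgl
Sorted second: jloo
Differ at position 0: 'e' vs 'j' => not anagrams

0


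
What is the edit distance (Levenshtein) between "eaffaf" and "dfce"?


Computing edit distance: "eaffaf" -> "dfce"
DP table:
           d    f    c    e
      0    1    2    3    4
  e   1    1    2    3    3
  a   2    2    2    3    4
  f   3    3    2    3    4
  f   4    4    3    3    4
  a   5    5    4    4    4
  f   6    6    5    5    5
Edit distance = dp[6][4] = 5

5


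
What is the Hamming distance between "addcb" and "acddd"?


Comparing "addcb" and "acddd" position by position:
  Position 0: 'a' vs 'a' => same
  Position 1: 'd' vs 'c' => differ
  Position 2: 'd' vs 'd' => same
  Position 3: 'c' vs 'd' => differ
  Position 4: 'b' vs 'd' => differ
Total differences (Hamming distance): 3

3


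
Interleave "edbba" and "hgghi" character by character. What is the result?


Interleaving "edbba" and "hgghi":
  Position 0: 'e' from first, 'h' from second => "eh"
  Position 1: 'd' from first, 'g' from second => "dg"
  Position 2: 'b' from first, 'g' from second => "bg"
  Position 3: 'b' from first, 'h' from second => "bh"
  Position 4: 'a' from first, 'i' from second => "ai"
Result: ehdgbgbhai

ehdgbgbhai


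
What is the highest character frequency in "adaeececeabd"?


Input: adaeececeabd
Character counts:
  'a': 3
  'b': 1
  'c': 2
  'd': 2
  'e': 4
Maximum frequency: 4

4


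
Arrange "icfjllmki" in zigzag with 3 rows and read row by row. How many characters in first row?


Zigzag "icfjllmki" into 3 rows:
Placing characters:
  'i' => row 0
  'c' => row 1
  'f' => row 2
  'j' => row 1
  'l' => row 0
  'l' => row 1
  'm' => row 2
  'k' => row 1
  'i' => row 0
Rows:
  Row 0: "ili"
  Row 1: "cjlk"
  Row 2: "fm"
First row length: 3

3


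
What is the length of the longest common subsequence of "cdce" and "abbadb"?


LCS of "cdce" and "abbadb"
DP table:
           a    b    b    a    d    b
      0    0    0    0    0    0    0
  c   0    0    0    0    0    0    0
  d   0    0    0    0    0    1    1
  c   0    0    0    0    0    1    1
  e   0    0    0    0    0    1    1
LCS length = dp[4][6] = 1

1


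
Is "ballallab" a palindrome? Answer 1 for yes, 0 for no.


Input: ballallab
Reversed: ballallab
  Compare pos 0 ('b') with pos 8 ('b'): match
  Compare pos 1 ('a') with pos 7 ('a'): match
  Compare pos 2 ('l') with pos 6 ('l'): match
  Compare pos 3 ('l') with pos 5 ('l'): match
Result: palindrome

1
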